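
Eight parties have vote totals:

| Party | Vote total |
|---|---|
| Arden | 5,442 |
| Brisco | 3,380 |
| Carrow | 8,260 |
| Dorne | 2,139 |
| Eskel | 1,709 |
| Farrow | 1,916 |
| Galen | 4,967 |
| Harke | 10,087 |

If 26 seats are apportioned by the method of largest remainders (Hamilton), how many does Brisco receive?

The standard divisor is 37900/26 ≈ 1457.692.
Standard quotas: Arden 3.7333, Brisco 2.3187, Carrow 5.6665, Dorne 1.4674, Eskel 1.1724, Farrow 1.3144, Galen 3.4074, Harke 6.9198.
Lower quotas: Arden 3, Brisco 2, Carrow 5, Dorne 1, Eskel 1, Farrow 1, Galen 3, Harke 6 (sum 22, leaving 4 seats).
Remainders in descending order: Harke 0.9198, Arden 0.7333, Carrow 0.6665, Dorne 0.4674, Galen 0.4074, Brisco 0.3187, Farrow 0.3144, Eskel 0.1724.
Largest remainders: Harke, Arden, Carrow, Dorne receive the extra seats.
Brisco receives 2.

2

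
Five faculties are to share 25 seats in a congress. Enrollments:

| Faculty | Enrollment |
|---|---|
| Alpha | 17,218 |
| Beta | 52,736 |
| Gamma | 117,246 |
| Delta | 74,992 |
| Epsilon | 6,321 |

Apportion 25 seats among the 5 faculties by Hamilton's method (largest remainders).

Alpha=2; Beta=5; Gamma=11; Delta=7; Epsilon=0

Total 268513; standard divisor 268513/25 ≈ 10740.52.
Standard quotas: Alpha 1.6031, Beta 4.9100, Gamma 10.9162, Delta 6.9822, Epsilon 0.5885.
Lower quotas: Alpha 1, Beta 4, Gamma 10, Delta 6, Epsilon 0 (sum 21, leaving 4 seats).
Remainders in descending order: Delta 0.9822, Gamma 0.9162, Beta 0.9100, Alpha 0.6031, Epsilon 0.5885.
Largest remainders: Delta, Gamma, Beta, Alpha receive the extra seats.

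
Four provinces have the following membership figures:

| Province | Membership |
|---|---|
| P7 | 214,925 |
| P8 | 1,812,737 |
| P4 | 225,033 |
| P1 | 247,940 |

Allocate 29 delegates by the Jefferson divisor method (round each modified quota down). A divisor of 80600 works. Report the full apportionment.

With modified divisor 80600: modified quotas P7 2.667, P8 22.491, P4 2.792, P1 3.076.
Rounding down: P7 2, P8 22, P4 2, P1 3 (total 29).

P7 2, P8 22, P4 2, P1 3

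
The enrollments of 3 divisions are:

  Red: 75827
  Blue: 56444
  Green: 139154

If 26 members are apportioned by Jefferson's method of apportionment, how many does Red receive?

7

Standard divisor 271425/26 ≈ 10439.423; standard quotas: Red 7.264, Blue 5.407, Green 13.330.
Rounding down gives 7, 5, 13 = 25 seats, so the divisor must be adjusted.
With modified divisor 9700: modified quotas Red 7.817, Blue 5.819, Green 14.346.
Rounding down: Red 7, Blue 5, Green 14 (total 26).
Red receives 7.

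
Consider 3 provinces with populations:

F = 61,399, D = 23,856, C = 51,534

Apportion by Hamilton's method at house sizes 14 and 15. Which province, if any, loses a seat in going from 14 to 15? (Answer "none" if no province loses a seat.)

D

At 14 seats: F 6, D 3, C 5.
At 15 seats: F 7, D 2, C 6.
D drops from 3 to 2.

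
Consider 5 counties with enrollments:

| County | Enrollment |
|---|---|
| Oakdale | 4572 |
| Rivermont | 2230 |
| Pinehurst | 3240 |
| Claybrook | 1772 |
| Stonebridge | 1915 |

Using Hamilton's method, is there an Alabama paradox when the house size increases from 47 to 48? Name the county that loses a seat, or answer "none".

At 47 seats: Oakdale 16, Rivermont 8, Pinehurst 11, Claybrook 6, Stonebridge 6.
At 48 seats: Oakdale 16, Rivermont 8, Pinehurst 11, Claybrook 6, Stonebridge 7.
No county's allocation decreased.

none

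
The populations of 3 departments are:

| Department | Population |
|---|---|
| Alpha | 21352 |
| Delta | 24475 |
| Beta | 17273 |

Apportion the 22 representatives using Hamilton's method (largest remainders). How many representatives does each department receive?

Standard divisor: 63100 ÷ 22 ≈ 2868.182.
Standard quotas: Alpha 7.4444, Delta 8.5333, Beta 6.0223.
Lower quotas: Alpha 7, Delta 8, Beta 6 (sum 21, leaving 1 seat).
Remainders in descending order: Delta 0.5333, Alpha 0.4444, Beta 0.0223.
Largest remainder: Delta receives the extra seat.

Alpha=7, Delta=9, Beta=6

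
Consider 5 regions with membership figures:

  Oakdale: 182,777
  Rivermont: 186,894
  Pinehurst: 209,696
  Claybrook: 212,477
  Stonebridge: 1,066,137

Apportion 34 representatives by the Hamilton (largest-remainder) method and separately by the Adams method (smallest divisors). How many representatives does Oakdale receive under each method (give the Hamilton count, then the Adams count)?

Hamilton: Oakdale 3, Rivermont 3, Pinehurst 4, Claybrook 4, Stonebridge 20.
Adams: Oakdale 4, Rivermont 4, Pinehurst 4, Claybrook 4, Stonebridge 18.
Oakdale gets 3 under Hamilton and 4 under Adams.

3 and 4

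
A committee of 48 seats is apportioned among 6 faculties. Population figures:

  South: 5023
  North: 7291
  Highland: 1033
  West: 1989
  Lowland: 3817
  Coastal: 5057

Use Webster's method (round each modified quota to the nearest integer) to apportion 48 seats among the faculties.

South 10, North 14, Highland 2, West 4, Lowland 8, Coastal 10

Standard divisor 24210/48 ≈ 504.375; standard quotas: South 9.959, North 14.456, Highland 2.048, West 3.943, Lowland 7.568, Coastal 10.026.
Rounding to the nearest integer gives South 10, North 14, Highland 2, West 4, Lowland 8, Coastal 10 — total 48, matching the house size, so no adjustment is needed.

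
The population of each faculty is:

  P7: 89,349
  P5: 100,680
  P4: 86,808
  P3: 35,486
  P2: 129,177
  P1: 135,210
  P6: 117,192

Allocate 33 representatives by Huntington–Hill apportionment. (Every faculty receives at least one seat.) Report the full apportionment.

P7 4, P5 5, P4 4, P3 2, P2 6, P1 6, P6 6

With divisor 21130: modified quotas P7 4.229, P5 4.765, P4 4.108, P3 1.679, P2 6.113, P1 6.399, P6 5.546.
Geometric-mean thresholds: P7 √(4·5)=4.472, P5 √(4·5)=4.472, P4 √(4·5)=4.472, P3 √(1·2)=1.414, P2 √(6·7)=6.481, P1 √(6·7)=6.481, P6 √(5·6)=5.477.
Each quota rounded against its threshold gives P7 4, P5 5, P4 4, P3 2, P2 6, P1 6, P6 6 (total 33).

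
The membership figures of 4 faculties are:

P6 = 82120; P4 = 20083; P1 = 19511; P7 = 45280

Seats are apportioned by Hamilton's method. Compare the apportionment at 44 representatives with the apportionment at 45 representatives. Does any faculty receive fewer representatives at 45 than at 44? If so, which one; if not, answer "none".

At 44 seats: P6 22, P4 5, P1 5, P7 12.
At 45 seats: P6 22, P4 6, P1 5, P7 12.
No faculty's allocation decreased.

none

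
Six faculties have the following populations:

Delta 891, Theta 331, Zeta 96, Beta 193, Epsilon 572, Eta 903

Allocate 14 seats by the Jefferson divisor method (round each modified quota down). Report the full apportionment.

Delta: 4, Theta: 1, Zeta: 0, Beta: 1, Epsilon: 3, Eta: 5

Standard divisor 2986/14 ≈ 213.286; standard quotas: Delta 4.177, Theta 1.552, Zeta 0.450, Beta 0.905, Epsilon 2.682, Eta 4.234.
Rounding down gives 4, 1, 0, 0, 2, 4 = 11 seats, so the divisor must be adjusted.
With modified divisor 179: modified quotas Delta 4.978, Theta 1.849, Zeta 0.536, Beta 1.078, Epsilon 3.196, Eta 5.045.
Rounding down: Delta 4, Theta 1, Zeta 0, Beta 1, Epsilon 3, Eta 5 (total 14).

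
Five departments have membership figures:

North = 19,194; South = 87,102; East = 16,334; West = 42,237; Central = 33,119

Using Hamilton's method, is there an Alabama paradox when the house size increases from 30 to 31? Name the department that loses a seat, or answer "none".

At 30 seats: North 3, South 13, East 3, West 6, Central 5.
At 31 seats: North 3, South 14, East 2, West 7, Central 5.
East drops from 3 to 2.

East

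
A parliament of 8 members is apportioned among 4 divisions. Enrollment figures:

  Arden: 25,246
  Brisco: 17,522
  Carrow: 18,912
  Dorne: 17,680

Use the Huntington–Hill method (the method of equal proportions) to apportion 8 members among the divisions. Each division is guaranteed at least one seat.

With divisor 11348: modified quotas Arden 2.225, Brisco 1.544, Carrow 1.667, Dorne 1.558.
Geometric-mean thresholds: Arden √(2·3)=2.449, Brisco √(1·2)=1.414, Carrow √(1·2)=1.414, Dorne √(1·2)=1.414.
Each quota rounded against its threshold gives Arden 2, Brisco 2, Carrow 2, Dorne 2 (total 8).

Arden 2, Brisco 2, Carrow 2, Dorne 2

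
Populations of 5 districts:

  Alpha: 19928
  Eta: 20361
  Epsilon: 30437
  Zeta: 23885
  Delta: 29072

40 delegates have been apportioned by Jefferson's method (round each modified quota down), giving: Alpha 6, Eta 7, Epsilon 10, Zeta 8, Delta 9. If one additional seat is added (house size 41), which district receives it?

Priority for the next seat is population ÷ (current seats + 1).
Priorities: Alpha 2846.857, Eta 2545.125, Epsilon 2767.000, Zeta 2653.889, Delta 2907.200.
Highest priority: Delta.

Delta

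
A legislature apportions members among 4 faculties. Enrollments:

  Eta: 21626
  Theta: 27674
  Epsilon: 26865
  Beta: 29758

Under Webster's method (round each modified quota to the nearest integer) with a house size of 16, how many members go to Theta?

Standard divisor 105923/16 ≈ 6620.188; standard quotas: Eta 3.267, Theta 4.180, Epsilon 4.058, Beta 4.495.
Rounding to the nearest integer gives 3, 4, 4, 4 = 15 seats, so the divisor must be adjusted.
With modified divisor 6400: modified quotas Eta 3.379, Theta 4.324, Epsilon 4.198, Beta 4.650.
Rounding to the nearest integer: Eta 3, Theta 4, Epsilon 4, Beta 5 (total 16).
Theta receives 4.

4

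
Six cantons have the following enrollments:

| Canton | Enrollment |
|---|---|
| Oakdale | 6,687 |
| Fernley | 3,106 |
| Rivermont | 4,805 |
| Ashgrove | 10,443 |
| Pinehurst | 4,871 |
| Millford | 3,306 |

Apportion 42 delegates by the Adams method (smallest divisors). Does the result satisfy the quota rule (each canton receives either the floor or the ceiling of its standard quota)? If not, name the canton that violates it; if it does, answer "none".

none

Standard quotas: Oakdale 8.455, Fernley 3.927, Rivermont 6.075, Ashgrove 13.204, Pinehurst 6.159, Millford 4.180.
Adams allocation: Oakdale 9, Fernley 4, Rivermont 6, Ashgrove 13, Pinehurst 6, Millford 4.
Every allocation lies between the lower and upper quota.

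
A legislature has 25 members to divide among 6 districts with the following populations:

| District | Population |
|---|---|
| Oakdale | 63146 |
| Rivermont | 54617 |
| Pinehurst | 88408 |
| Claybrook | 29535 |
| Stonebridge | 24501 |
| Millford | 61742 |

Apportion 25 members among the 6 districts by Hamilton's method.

The standard divisor is 321949/25 ≈ 12877.96.
Standard quotas: Oakdale 4.9034, Rivermont 4.2411, Pinehurst 6.8651, Claybrook 2.2935, Stonebridge 1.9026, Millford 4.7944.
Lower quotas: Oakdale 4, Rivermont 4, Pinehurst 6, Claybrook 2, Stonebridge 1, Millford 4 (sum 21, leaving 4 seats).
Remainders in descending order: Oakdale 0.9034, Stonebridge 0.9026, Pinehurst 0.8651, Millford 0.7944, Claybrook 0.2935, Rivermont 0.2411.
The surplus seats go to Oakdale, Stonebridge, Pinehurst, Millford.

Oakdale: 5, Rivermont: 4, Pinehurst: 7, Claybrook: 2, Stonebridge: 2, Millford: 5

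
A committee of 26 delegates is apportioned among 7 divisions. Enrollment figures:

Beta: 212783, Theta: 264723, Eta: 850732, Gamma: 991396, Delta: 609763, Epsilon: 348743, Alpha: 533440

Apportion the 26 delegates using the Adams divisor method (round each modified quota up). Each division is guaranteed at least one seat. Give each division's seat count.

Standard divisor 3811580/26 ≈ 146599.231; standard quotas: Beta 1.451, Theta 1.806, Eta 5.803, Gamma 6.763, Delta 4.159, Epsilon 2.379, Alpha 3.639.
Rounding up gives 2, 2, 6, 7, 5, 3, 4 = 29 seats, so the divisor must be adjusted.
With modified divisor 172300: modified quotas Beta 1.235, Theta 1.536, Eta 4.938, Gamma 5.754, Delta 3.539, Epsilon 2.024, Alpha 3.096.
Rounding up: Beta 2, Theta 2, Eta 5, Gamma 6, Delta 4, Epsilon 3, Alpha 4 (total 26).

Beta=2; Theta=2; Eta=5; Gamma=6; Delta=4; Epsilon=3; Alpha=4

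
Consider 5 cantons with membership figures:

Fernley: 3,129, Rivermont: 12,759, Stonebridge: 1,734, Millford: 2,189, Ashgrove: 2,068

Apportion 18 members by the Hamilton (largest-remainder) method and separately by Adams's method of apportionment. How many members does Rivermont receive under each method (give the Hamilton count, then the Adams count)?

10 and 9

Hamilton: Fernley 3, Rivermont 10, Stonebridge 1, Millford 2, Ashgrove 2.
Adams: Fernley 3, Rivermont 9, Stonebridge 2, Millford 2, Ashgrove 2.
Rivermont gets 10 under Hamilton and 9 under Adams.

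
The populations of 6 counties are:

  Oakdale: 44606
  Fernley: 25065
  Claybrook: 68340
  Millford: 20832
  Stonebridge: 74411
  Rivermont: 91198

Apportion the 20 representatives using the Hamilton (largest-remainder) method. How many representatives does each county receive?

Standard divisor: 324452 ÷ 20 ≈ 16222.6.
Standard quotas: Oakdale 2.7496, Fernley 1.5451, Claybrook 4.2126, Millford 1.2841, Stonebridge 4.5869, Rivermont 5.6217.
Lower quotas: Oakdale 2, Fernley 1, Claybrook 4, Millford 1, Stonebridge 4, Rivermont 5 (sum 17, leaving 3 seats).
Remainders in descending order: Oakdale 0.7496, Rivermont 0.6217, Stonebridge 0.5869, Fernley 0.5451, Millford 0.2841, Claybrook 0.2126.
The surplus seats go to Oakdale, Rivermont, Stonebridge.

Oakdale 3; Fernley 1; Claybrook 4; Millford 1; Stonebridge 5; Rivermont 6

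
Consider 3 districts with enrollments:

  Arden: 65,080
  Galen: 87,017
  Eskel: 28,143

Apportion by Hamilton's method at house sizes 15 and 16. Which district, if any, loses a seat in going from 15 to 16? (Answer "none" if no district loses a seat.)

none

At 15 seats: Arden 6, Galen 7, Eskel 2.
At 16 seats: Arden 6, Galen 8, Eskel 2.
No district's allocation decreased.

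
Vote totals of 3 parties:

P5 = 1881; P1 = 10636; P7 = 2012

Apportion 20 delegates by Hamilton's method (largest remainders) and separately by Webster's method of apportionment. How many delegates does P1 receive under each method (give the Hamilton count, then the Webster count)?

Hamilton: P5 2, P1 15, P7 3.
Webster: P5 3, P1 14, P7 3.
P1 gets 15 under Hamilton and 14 under Webster.

15 and 14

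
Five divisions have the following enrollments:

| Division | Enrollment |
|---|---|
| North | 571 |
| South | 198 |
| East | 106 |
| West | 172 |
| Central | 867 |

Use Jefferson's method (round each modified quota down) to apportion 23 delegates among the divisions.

North=7; South=2; East=1; West=2; Central=11

Standard divisor 1914/23 ≈ 83.217; standard quotas: North 6.862, South 2.379, East 1.274, West 2.067, Central 10.418.
Rounding down gives 6, 2, 1, 2, 10 = 21 seats, so the divisor must be adjusted.
With modified divisor 76: modified quotas North 7.513, South 2.605, East 1.395, West 2.263, Central 11.408.
Rounding down: North 7, South 2, East 1, West 2, Central 11 (total 23).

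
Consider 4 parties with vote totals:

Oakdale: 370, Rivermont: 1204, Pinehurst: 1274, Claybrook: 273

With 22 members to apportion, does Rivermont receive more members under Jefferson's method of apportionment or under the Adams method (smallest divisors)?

Jefferson: Oakdale 2, Rivermont 9, Pinehurst 9, Claybrook 2.
Adams: Oakdale 3, Rivermont 8, Pinehurst 9, Claybrook 2.
Rivermont gets 9 under Jefferson and 8 under Adams.

Jefferson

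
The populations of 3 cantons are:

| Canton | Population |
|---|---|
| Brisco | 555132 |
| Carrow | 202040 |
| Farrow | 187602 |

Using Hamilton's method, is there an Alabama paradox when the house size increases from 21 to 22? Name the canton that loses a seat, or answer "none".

At 21 seats: Brisco 12, Carrow 5, Farrow 4.
At 22 seats: Brisco 13, Carrow 5, Farrow 4.
No canton's allocation decreased.

none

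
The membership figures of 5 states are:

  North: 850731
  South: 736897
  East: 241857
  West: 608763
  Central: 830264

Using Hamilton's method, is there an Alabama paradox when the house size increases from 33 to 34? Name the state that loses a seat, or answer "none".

East

At 33 seats: North 9, South 7, East 3, West 6, Central 8.
At 34 seats: North 9, South 8, East 2, West 6, Central 9.
East drops from 3 to 2.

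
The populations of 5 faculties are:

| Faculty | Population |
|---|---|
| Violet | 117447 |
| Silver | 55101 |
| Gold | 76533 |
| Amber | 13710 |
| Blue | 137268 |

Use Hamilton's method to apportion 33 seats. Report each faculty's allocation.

Total 400059; standard divisor 400059/33 = 12123.
Standard quotas: Violet 9.6879, Silver 4.5452, Gold 6.3130, Amber 1.1309, Blue 11.3229.
Lower quotas: Violet 9, Silver 4, Gold 6, Amber 1, Blue 11 (sum 31, leaving 2 seats).
Remainders in descending order: Violet 0.6879, Silver 0.5452, Blue 0.3229, Gold 0.3130, Amber 0.1309.
Largest remainders: Violet, Silver receive the extra seats.

Violet 10, Silver 5, Gold 6, Amber 1, Blue 11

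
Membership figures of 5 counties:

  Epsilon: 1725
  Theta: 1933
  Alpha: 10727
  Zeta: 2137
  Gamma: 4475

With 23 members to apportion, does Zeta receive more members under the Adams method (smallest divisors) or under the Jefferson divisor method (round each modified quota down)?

Adams

Adams: Epsilon 2, Theta 2, Alpha 11, Zeta 3, Gamma 5.
Jefferson: Epsilon 2, Theta 2, Alpha 12, Zeta 2, Gamma 5.
Zeta gets 3 under Adams and 2 under Jefferson.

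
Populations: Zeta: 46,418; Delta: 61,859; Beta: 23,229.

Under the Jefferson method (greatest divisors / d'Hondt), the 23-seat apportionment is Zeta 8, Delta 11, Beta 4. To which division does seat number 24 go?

Zeta

Priority for the next seat is population ÷ (current seats + 1).
Priorities: Zeta 5157.556, Delta 5154.917, Beta 4645.800.
Highest priority: Zeta.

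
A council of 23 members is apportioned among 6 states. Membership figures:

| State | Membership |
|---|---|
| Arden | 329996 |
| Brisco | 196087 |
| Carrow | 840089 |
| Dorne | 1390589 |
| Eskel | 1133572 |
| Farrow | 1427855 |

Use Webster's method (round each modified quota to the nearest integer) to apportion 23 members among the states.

Standard divisor 5318188/23 ≈ 231225.565; standard quotas: Arden 1.427, Brisco 0.848, Carrow 3.633, Dorne 6.014, Eskel 4.902, Farrow 6.175.
Rounding to the nearest integer gives Arden 1, Brisco 1, Carrow 4, Dorne 6, Eskel 5, Farrow 6 — total 23, matching the house size, so no adjustment is needed.

Arden 1, Brisco 1, Carrow 4, Dorne 6, Eskel 5, Farrow 6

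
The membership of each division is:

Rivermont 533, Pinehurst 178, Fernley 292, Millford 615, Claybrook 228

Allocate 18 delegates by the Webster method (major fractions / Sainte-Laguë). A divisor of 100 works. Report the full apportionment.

With modified divisor 100: modified quotas Rivermont 5.330, Pinehurst 1.780, Fernley 2.920, Millford 6.150, Claybrook 2.280.
Rounding to the nearest integer: Rivermont 5, Pinehurst 2, Fernley 3, Millford 6, Claybrook 2 (total 18).

Rivermont: 5; Pinehurst: 2; Fernley: 3; Millford: 6; Claybrook: 2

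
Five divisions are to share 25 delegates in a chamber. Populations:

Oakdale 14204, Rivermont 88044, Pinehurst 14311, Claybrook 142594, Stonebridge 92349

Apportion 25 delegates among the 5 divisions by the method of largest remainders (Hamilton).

Total 351502; standard divisor 351502/25 ≈ 14060.08.
Standard quotas: Oakdale 1.0102, Rivermont 6.2620, Pinehurst 1.0178, Claybrook 10.1418, Stonebridge 6.5682.
Lower quotas: Oakdale 1, Rivermont 6, Pinehurst 1, Claybrook 10, Stonebridge 6 (sum 24, leaving 1 seat).
Remainders in descending order: Stonebridge 0.5682, Rivermont 0.2620, Claybrook 0.1418, Pinehurst 0.0178, Oakdale 0.0102.
The surplus seat goes to Stonebridge.

Oakdale: 1, Rivermont: 6, Pinehurst: 1, Claybrook: 10, Stonebridge: 7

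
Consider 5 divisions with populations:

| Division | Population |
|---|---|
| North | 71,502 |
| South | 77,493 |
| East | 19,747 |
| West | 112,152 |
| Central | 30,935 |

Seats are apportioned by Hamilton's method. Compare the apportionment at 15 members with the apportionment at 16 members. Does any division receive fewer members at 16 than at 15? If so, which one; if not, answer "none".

Central

At 15 seats: North 3, South 4, East 1, West 5, Central 2.
At 16 seats: North 4, South 4, East 1, West 6, Central 1.
Central drops from 2 to 1.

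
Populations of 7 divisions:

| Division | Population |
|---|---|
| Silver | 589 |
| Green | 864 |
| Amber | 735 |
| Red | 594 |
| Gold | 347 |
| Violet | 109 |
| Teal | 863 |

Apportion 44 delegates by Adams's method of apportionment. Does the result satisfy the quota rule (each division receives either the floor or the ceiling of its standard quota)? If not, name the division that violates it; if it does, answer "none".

none

Standard quotas: Silver 6.319, Green 9.270, Amber 7.886, Red 6.373, Gold 3.723, Violet 1.169, Teal 9.259.
Adams allocation: Silver 6, Green 9, Amber 8, Red 6, Gold 4, Violet 2, Teal 9.
Every allocation lies between the lower and upper quota.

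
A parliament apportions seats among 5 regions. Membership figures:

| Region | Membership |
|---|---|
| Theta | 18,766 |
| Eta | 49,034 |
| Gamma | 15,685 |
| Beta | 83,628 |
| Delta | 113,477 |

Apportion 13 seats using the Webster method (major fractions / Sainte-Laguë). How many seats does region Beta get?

Standard divisor 280590/13 ≈ 21583.846; standard quotas: Theta 0.869, Eta 2.272, Gamma 0.727, Beta 3.875, Delta 5.257.
Rounding to the nearest integer gives Theta 1, Eta 2, Gamma 1, Beta 4, Delta 5 — total 13, matching the house size, so no adjustment is needed.
Beta receives 4.

4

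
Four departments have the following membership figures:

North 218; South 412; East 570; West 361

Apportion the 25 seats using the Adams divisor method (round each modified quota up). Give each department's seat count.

North 4, South 6, East 9, West 6

Standard divisor 1561/25 ≈ 62.44; standard quotas: North 3.491, South 6.598, East 9.129, West 5.782.
Rounding up gives 4, 7, 10, 6 = 27 seats, so the divisor must be adjusted.
With modified divisor 70: modified quotas North 3.114, South 5.886, East 8.143, West 5.157.
Rounding up: North 4, South 6, East 9, West 6 (total 25).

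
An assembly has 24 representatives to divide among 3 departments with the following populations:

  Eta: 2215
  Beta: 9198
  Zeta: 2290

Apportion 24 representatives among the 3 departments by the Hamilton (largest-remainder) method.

Total 13703; standard divisor 13703/24 ≈ 570.958.
Standard quotas: Eta 3.8794, Beta 16.1098, Zeta 4.0108.
Lower quotas: Eta 3, Beta 16, Zeta 4 (sum 23, leaving 1 seat).
Remainders in descending order: Eta 0.8794, Beta 0.1098, Zeta 0.0108.
The surplus seat goes to Eta.

Eta=4, Beta=16, Zeta=4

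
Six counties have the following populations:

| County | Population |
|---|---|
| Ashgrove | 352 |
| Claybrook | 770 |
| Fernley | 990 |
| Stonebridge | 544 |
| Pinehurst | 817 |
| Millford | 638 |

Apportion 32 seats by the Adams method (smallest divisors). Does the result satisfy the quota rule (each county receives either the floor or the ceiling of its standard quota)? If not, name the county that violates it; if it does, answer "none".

Standard quotas: Ashgrove 2.740, Claybrook 5.994, Fernley 7.706, Stonebridge 4.234, Pinehurst 6.360, Millford 4.966.
Adams allocation: Ashgrove 3, Claybrook 6, Fernley 8, Stonebridge 4, Pinehurst 6, Millford 5.
Every allocation lies between the lower and upper quota.

none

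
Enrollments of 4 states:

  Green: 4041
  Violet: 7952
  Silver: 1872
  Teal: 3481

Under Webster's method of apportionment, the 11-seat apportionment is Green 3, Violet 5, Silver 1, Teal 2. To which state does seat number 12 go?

Violet

Priority for the next seat is population ÷ (current seats + 0.5).
Priorities: Green 1154.571, Violet 1445.818, Silver 1248.000, Teal 1392.400.
Highest priority: Violet.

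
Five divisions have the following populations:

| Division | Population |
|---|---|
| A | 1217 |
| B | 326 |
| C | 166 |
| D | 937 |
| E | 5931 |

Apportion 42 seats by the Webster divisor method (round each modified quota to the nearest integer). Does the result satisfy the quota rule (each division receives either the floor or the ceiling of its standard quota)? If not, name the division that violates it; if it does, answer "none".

E

Standard quotas: A 5.959, B 1.596, C 0.813, D 4.588, E 29.043.
Webster allocation: A 6, B 2, C 1, D 5, E 28.
E has quota 29.043 (lower 29, upper 30) but receives 28 — outside the quota interval.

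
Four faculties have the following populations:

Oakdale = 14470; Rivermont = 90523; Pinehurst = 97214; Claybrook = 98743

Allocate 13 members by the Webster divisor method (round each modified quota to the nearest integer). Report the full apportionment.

Oakdale 1, Rivermont 4, Pinehurst 4, Claybrook 4

Standard divisor 300950/13 ≈ 23150; standard quotas: Oakdale 0.625, Rivermont 3.910, Pinehurst 4.199, Claybrook 4.265.
Rounding to the nearest integer gives Oakdale 1, Rivermont 4, Pinehurst 4, Claybrook 4 — total 13, matching the house size, so no adjustment is needed.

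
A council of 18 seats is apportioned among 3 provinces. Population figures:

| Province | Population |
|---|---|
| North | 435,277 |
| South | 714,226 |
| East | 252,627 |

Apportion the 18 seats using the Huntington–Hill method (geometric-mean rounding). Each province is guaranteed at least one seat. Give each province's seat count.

North=6, South=9, East=3

With divisor 77378: modified quotas North 5.625, South 9.230, East 3.265.
Geometric-mean thresholds: North √(5·6)=5.477, South √(9·10)=9.487, East √(3·4)=3.464.
Each quota rounded against its threshold gives North 6, South 9, East 3 (total 18).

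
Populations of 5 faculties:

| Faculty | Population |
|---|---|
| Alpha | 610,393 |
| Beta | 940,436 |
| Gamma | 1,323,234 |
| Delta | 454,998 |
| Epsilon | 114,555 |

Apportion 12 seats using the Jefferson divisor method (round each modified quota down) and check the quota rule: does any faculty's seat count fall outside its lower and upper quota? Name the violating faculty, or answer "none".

none

Standard quotas: Alpha 2.127, Beta 3.277, Gamma 4.611, Delta 1.586, Epsilon 0.399.
Jefferson allocation: Alpha 2, Beta 4, Gamma 5, Delta 1, Epsilon 0.
Every allocation lies between the lower and upper quota.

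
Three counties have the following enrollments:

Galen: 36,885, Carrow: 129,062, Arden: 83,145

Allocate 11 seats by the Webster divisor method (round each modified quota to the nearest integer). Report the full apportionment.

Standard divisor 249092/11 ≈ 22644.727; standard quotas: Galen 1.629, Carrow 5.699, Arden 3.672.
Rounding to the nearest integer gives 2, 6, 4 = 12 seats, so the divisor must be adjusted.
With modified divisor 23600: modified quotas Galen 1.563, Carrow 5.469, Arden 3.523.
Rounding to the nearest integer: Galen 2, Carrow 5, Arden 4 (total 11).

Galen 2; Carrow 5; Arden 4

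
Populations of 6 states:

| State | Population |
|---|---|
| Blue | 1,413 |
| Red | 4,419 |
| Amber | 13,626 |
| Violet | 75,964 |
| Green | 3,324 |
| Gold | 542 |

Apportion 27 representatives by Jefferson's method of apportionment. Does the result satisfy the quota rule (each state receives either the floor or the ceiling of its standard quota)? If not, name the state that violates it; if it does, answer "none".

Violet

Standard quotas: Blue 0.384, Red 1.202, Amber 3.705, Violet 20.657, Green 0.904, Gold 0.147.
Jefferson allocation: Blue 0, Red 1, Amber 4, Violet 22, Green 0, Gold 0.
Violet has quota 20.657 (lower 20, upper 21) but receives 22 — outside the quota interval.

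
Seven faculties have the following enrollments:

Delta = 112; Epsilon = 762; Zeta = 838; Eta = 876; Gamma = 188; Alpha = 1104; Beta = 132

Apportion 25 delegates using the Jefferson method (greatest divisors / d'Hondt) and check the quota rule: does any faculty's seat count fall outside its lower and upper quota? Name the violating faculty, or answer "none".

none

Standard quotas: Delta 0.698, Epsilon 4.748, Zeta 5.222, Eta 5.459, Gamma 1.171, Alpha 6.879, Beta 0.823.
Jefferson allocation: Delta 0, Epsilon 5, Zeta 6, Eta 6, Gamma 1, Alpha 7, Beta 0.
Every allocation lies between the lower and upper quota.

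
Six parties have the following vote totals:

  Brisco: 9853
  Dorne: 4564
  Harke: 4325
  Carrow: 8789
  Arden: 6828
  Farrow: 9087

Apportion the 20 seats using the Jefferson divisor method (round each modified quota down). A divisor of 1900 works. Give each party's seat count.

With modified divisor 1900: modified quotas Brisco 5.186, Dorne 2.402, Harke 2.276, Carrow 4.626, Arden 3.594, Farrow 4.783.
Rounding down: Brisco 5, Dorne 2, Harke 2, Carrow 4, Arden 3, Farrow 4 (total 20).

Brisco=5; Dorne=2; Harke=2; Carrow=4; Arden=3; Farrow=4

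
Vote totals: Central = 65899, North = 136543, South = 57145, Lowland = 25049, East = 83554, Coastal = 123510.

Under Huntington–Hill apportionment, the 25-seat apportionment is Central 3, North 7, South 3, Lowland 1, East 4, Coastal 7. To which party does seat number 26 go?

Central

Priority for the next seat is population ÷ (√(s·(s+1))).
Priorities: Central 19023.403, North 18246.326, South 16496.341, Lowland 17712.318, East 18683.242, Coastal 16504.718.
Highest priority: Central.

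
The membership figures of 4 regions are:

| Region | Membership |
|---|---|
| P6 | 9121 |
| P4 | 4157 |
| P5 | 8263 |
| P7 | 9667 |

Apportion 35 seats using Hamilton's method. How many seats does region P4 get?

The standard divisor is 31208/35 ≈ 891.657.
Standard quotas: P6 10.2293, P4 4.6621, P5 9.2670, P7 10.8416.
Lower quotas: P6 10, P4 4, P5 9, P7 10 (sum 33, leaving 2 seats).
Remainders in descending order: P7 0.8416, P4 0.6621, P5 0.2670, P6 0.2293.
The surplus seats go to P7, P4.
P4 receives 5.

5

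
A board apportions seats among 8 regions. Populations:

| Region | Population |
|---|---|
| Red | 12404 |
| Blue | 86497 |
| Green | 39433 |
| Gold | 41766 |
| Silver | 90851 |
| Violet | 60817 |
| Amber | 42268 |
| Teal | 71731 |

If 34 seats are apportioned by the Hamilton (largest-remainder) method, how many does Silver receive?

Standard divisor: 445767 ÷ 34 ≈ 13110.794.
Standard quotas: Red 0.9461, Blue 6.5974, Green 3.0077, Gold 3.1856, Silver 6.9295, Violet 4.6387, Amber 3.2239, Teal 5.4711.
Lower quotas: Red 0, Blue 6, Green 3, Gold 3, Silver 6, Violet 4, Amber 3, Teal 5 (sum 30, leaving 4 seats).
Remainders in descending order: Red 0.9461, Silver 0.9295, Violet 0.6387, Blue 0.5974, Teal 0.4711, Amber 0.2239, Gold 0.1856, Green 0.0077.
The surplus seats go to Red, Silver, Violet, Blue.
Silver receives 7.

7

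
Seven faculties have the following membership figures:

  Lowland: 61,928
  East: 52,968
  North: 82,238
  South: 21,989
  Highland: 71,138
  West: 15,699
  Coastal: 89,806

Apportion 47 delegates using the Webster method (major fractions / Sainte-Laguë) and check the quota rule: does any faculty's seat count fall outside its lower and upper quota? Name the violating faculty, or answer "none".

none

Standard quotas: Lowland 7.354, East 6.290, North 9.766, South 2.611, Highland 8.448, West 1.864, Coastal 10.665.
Webster allocation: Lowland 7, East 6, North 10, South 3, Highland 8, West 2, Coastal 11.
Every allocation lies between the lower and upper quota.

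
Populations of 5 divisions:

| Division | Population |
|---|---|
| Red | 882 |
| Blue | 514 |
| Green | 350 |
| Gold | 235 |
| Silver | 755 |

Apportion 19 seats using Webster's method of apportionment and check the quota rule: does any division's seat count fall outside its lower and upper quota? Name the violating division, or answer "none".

none

Standard quotas: Red 6.125, Blue 3.569, Green 2.431, Gold 1.632, Silver 5.243.
Webster allocation: Red 6, Blue 4, Green 2, Gold 2, Silver 5.
Every allocation lies between the lower and upper quota.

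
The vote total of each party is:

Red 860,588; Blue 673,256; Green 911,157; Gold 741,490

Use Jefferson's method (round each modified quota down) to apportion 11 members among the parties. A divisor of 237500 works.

Red: 3, Blue: 2, Green: 3, Gold: 3

With modified divisor 237500: modified quotas Red 3.624, Blue 2.835, Green 3.836, Gold 3.122.
Rounding down: Red 3, Blue 2, Green 3, Gold 3 (total 11).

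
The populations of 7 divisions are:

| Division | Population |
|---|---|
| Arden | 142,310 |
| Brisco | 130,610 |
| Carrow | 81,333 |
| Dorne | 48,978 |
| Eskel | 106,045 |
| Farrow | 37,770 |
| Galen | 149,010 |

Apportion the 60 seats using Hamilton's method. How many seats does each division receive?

Arden 13; Brisco 11; Carrow 7; Dorne 4; Eskel 9; Farrow 3; Galen 13

Standard divisor: 696056 ÷ 60 ≈ 11600.933.
Standard quotas: Arden 12.2671, Brisco 11.2586, Carrow 7.0109, Dorne 4.2219, Eskel 9.1411, Farrow 3.2558, Galen 12.8447.
Lower quotas: Arden 12, Brisco 11, Carrow 7, Dorne 4, Eskel 9, Farrow 3, Galen 12 (sum 58, leaving 2 seats).
Remainders in descending order: Galen 0.8447, Arden 0.2671, Brisco 0.2586, Farrow 0.2558, Dorne 0.2219, Eskel 0.1411, Carrow 0.0109.
Largest remainders: Galen, Arden receive the extra seats.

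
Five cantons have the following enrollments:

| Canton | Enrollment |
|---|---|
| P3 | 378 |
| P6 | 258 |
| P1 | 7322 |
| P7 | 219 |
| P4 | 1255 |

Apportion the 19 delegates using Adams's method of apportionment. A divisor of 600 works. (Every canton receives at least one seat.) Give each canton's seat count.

P3: 1, P6: 1, P1: 13, P7: 1, P4: 3

With modified divisor 600: modified quotas P3 0.630, P6 0.430, P1 12.203, P7 0.365, P4 2.092.
Rounding up: P3 1, P6 1, P1 13, P7 1, P4 3 (total 19).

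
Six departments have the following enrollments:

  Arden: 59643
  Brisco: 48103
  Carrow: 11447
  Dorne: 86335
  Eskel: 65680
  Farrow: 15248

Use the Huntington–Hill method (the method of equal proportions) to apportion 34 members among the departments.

Arden 7, Brisco 6, Carrow 1, Dorne 10, Eskel 8, Farrow 2

With divisor 8504: modified quotas Arden 7.014, Brisco 5.657, Carrow 1.346, Dorne 10.152, Eskel 7.723, Farrow 1.793.
Geometric-mean thresholds: Arden √(7·8)=7.483, Brisco √(5·6)=5.477, Carrow √(1·2)=1.414, Dorne √(10·11)=10.488, Eskel √(7·8)=7.483, Farrow √(1·2)=1.414.
Each quota rounded against its threshold gives Arden 7, Brisco 6, Carrow 1, Dorne 10, Eskel 8, Farrow 2 (total 34).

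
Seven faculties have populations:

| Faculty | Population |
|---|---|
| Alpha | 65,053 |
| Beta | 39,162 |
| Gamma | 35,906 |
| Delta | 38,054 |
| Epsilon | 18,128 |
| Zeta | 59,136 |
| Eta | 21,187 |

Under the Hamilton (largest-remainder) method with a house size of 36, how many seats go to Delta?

5

The standard divisor is 276626/36 ≈ 7684.056.
Standard quotas: Alpha 8.4660, Beta 5.0965, Gamma 4.6728, Delta 4.9523, Epsilon 2.3592, Zeta 7.6959, Eta 2.7573.
Lower quotas: Alpha 8, Beta 5, Gamma 4, Delta 4, Epsilon 2, Zeta 7, Eta 2 (sum 32, leaving 4 seats).
Remainders in descending order: Delta 0.9523, Eta 0.7573, Zeta 0.6959, Gamma 0.6728, Alpha 0.4660, Epsilon 0.3592, Beta 0.0965.
The surplus seats go to Delta, Eta, Zeta, Gamma.
Delta receives 5.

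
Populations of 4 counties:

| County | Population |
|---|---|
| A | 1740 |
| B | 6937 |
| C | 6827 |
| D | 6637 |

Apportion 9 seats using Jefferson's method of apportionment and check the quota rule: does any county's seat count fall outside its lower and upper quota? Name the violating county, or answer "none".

Standard quotas: A 0.707, B 2.820, C 2.775, D 2.698.
Jefferson allocation: A 0, B 3, C 3, D 3.
Every allocation lies between the lower and upper quota.

none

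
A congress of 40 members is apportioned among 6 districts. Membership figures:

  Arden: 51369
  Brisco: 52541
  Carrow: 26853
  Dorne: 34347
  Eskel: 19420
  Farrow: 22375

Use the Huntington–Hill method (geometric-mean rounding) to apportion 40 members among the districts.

With divisor 5155: modified quotas Arden 9.965, Brisco 10.192, Carrow 5.209, Dorne 6.663, Eskel 3.767, Farrow 4.340.
Geometric-mean thresholds: Arden √(9·10)=9.487, Brisco √(10·11)=10.488, Carrow √(5·6)=5.477, Dorne √(6·7)=6.481, Eskel √(3·4)=3.464, Farrow √(4·5)=4.472.
Each quota rounded against its threshold gives Arden 10, Brisco 10, Carrow 5, Dorne 7, Eskel 4, Farrow 4 (total 40).

Arden 10, Brisco 10, Carrow 5, Dorne 7, Eskel 4, Farrow 4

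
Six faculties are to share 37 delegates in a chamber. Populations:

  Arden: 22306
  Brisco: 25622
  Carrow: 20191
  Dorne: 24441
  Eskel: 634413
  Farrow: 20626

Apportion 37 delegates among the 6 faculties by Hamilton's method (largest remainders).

Arden 1, Brisco 1, Carrow 1, Dorne 1, Eskel 32, Farrow 1

Standard divisor: 747599 ÷ 37 ≈ 20205.378.
Standard quotas: Arden 1.1040, Brisco 1.2681, Carrow 0.9993, Dorne 1.2096, Eskel 31.3982, Farrow 1.0208.
Lower quotas: Arden 1, Brisco 1, Carrow 0, Dorne 1, Eskel 31, Farrow 1 (sum 35, leaving 2 seats).
Remainders in descending order: Carrow 0.9993, Eskel 0.3982, Brisco 0.2681, Dorne 0.2096, Arden 0.1040, Farrow 0.0208.
The surplus seats go to Carrow, Eskel.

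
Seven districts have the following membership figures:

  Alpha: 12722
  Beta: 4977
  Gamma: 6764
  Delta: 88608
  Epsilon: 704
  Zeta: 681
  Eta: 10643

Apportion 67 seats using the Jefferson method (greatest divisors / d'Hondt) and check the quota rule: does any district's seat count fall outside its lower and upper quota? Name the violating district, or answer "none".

Delta

Standard quotas: Alpha 6.814, Beta 2.666, Gamma 3.623, Delta 47.456, Epsilon 0.377, Zeta 0.365, Eta 5.700.
Jefferson allocation: Alpha 7, Beta 2, Gamma 3, Delta 49, Epsilon 0, Zeta 0, Eta 6.
Delta has quota 47.456 (lower 47, upper 48) but receives 49 — outside the quota interval.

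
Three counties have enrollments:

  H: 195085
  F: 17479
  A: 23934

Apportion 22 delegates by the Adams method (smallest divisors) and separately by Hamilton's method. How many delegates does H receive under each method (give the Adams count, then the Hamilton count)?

Adams: H 17, F 2, A 3.
Hamilton: H 18, F 2, A 2.
H gets 17 under Adams and 18 under Hamilton.

17 and 18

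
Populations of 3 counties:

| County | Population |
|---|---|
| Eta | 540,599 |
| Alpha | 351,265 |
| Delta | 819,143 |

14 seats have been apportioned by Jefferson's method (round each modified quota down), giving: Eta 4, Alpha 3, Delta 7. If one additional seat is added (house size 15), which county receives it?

Eta

Priority for the next seat is population ÷ (current seats + 1).
Priorities: Eta 108119.800, Alpha 87816.250, Delta 102392.875.
Highest priority: Eta.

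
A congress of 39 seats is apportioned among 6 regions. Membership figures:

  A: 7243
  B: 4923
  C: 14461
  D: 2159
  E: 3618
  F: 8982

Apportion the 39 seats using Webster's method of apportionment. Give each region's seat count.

A 7; B 5; C 14; D 2; E 3; F 8

Standard divisor 41386/39 ≈ 1061.179; standard quotas: A 6.825, B 4.639, C 13.627, D 2.035, E 3.409, F 8.464.
Rounding to the nearest integer gives A 7, B 5, C 14, D 2, E 3, F 8 — total 39, matching the house size, so no adjustment is needed.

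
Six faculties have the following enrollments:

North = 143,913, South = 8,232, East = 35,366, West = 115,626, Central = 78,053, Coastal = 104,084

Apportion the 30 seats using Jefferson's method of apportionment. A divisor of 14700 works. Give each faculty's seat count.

With modified divisor 14700: modified quotas North 9.790, South 0.560, East 2.406, West 7.866, Central 5.310, Coastal 7.081.
Rounding down: North 9, South 0, East 2, West 7, Central 5, Coastal 7 (total 30).

North: 9, South: 0, East: 2, West: 7, Central: 5, Coastal: 7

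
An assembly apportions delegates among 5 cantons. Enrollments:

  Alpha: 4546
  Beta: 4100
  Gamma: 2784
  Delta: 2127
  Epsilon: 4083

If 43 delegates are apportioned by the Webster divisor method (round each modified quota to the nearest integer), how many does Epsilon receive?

Standard divisor 17640/43 ≈ 410.233; standard quotas: Alpha 11.082, Beta 9.994, Gamma 6.786, Delta 5.185, Epsilon 9.953.
Rounding to the nearest integer gives Alpha 11, Beta 10, Gamma 7, Delta 5, Epsilon 10 — total 43, matching the house size, so no adjustment is needed.
Epsilon receives 10.

10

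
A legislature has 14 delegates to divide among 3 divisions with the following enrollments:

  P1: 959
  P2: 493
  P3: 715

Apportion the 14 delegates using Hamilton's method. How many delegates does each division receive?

The standard divisor is 2167/14 ≈ 154.786.
Standard quotas: P1 6.196, P2 3.185, P3 4.619.
Lower quotas: P1 6, P2 3, P3 4 (sum 13, leaving 1 seat).
Remainders in descending order: P3 0.619, P1 0.196, P2 0.185.
The surplus seat goes to P3.

P1 6, P2 3, P3 5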